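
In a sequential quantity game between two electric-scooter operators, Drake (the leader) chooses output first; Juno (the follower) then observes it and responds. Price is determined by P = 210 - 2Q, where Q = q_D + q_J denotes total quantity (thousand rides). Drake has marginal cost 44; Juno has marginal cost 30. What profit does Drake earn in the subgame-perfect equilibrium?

1444

Solve by backward induction. Given q_D, the follower Juno maximises π_J = (210 - 2q_D - 2q_J)q_J - 30q_J.
Setting the follower's marginal profit to zero, 180 - 2q_D - 4q_J = 0, i.e. q_J = (180 - 2q_D)/4.
Drake substitutes q_J(q_D) into its own profit: π_D = q_D(210 - 2q_D - (180 - 2q_D)/2) - 44q_D = (120 - q_D)q_D - 44q_D.
The leader's first-order condition 76 - 2q_D = 0 yields q_D = 38.
Then q_J = (180 - 2·38)/4 = 26.
Price P = 210 - 2·64 = 82.
Drake's profit: (82 - 44)·38 = 1444.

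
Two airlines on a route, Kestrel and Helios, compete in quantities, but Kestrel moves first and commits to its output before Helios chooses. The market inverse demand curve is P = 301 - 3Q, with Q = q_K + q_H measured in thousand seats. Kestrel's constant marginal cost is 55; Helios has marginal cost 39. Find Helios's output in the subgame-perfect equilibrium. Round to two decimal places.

24.50

The follower Helios best-responds to any q_K: π_H = (301 - 3Q)q_H - 39q_H.
Setting the follower's marginal profit to zero, 262 - 3q_K - 6q_H = 0, i.e. q_H = (262 - 3q_K)/6.
The leader anticipates this reaction. Substituting into P = 301 - 3Q gives P = 170 - (3/2)q_K, so π_K = (170 - (3/2)q_K)q_K - 55q_K.
Maximising: ∂π_K/∂q_K = 115 - 3q_K = 0, giving q_K = 115/3.
Then q_H = (262 - 3·(115/3))/6 = 49/2.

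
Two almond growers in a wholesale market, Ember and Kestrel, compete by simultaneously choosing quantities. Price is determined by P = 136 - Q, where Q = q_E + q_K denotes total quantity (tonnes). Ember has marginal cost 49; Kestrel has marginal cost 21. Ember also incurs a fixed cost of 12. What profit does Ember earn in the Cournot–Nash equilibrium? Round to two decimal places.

374.78

Ember's profit: π_E = (136 - Q)q_E - (49q_E). Setting ∂π_E/∂q_E = 0: 87 - 2q_E - (q_K) = 0.
Kestrel's profit: π_K = (136 - Q)q_K - (21q_K). Setting ∂π_K/∂q_K = 0: 115 - 2q_K - (q_E) = 0.
Rearranging gives the reaction functions q_E = (87 - q_K)/2 and q_K = (115 - q_E)/2.
Solving the pair: q_E = 59/3, q_K = 143/3.
Price P = 136 - 202/3 = 206/3.
Ember's profit: (206/3 - 49)·(59/3) - 12 = 374.7778.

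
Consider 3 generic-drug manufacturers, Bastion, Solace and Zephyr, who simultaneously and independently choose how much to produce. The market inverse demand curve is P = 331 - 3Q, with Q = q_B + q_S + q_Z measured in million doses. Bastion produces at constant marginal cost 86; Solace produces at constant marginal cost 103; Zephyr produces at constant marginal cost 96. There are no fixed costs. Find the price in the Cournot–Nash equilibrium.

Bastion's profit: π_B = (331 - 3Q)q_B - (86q_B). Setting ∂π_B/∂q_B = 0: 245 - 6q_B - 3(q_S + q_Z) = 0.
Solace's profit: π_S = (331 - 3Q)q_S - (103q_S). Setting ∂π_S/∂q_S = 0: 228 - 6q_S - 3(q_B + q_Z) = 0.
Zephyr's profit: π_Z = (331 - 3Q)q_Z - (96q_Z). Setting ∂π_Z/∂q_Z = 0: 235 - 6q_Z - 3(q_B + q_S) = 0.
Summing all 3 equations gives 708 − 12Q = 0, hence Q = 59.
Back-substituting: q_B = (245 − 177)/3 = 68/3, q_S = (228 − 177)/3 = 17, q_Z = (235 − 177)/3 = 58/3.
Total output Q = 59, so price P = 331 - 3·59 = 154.

154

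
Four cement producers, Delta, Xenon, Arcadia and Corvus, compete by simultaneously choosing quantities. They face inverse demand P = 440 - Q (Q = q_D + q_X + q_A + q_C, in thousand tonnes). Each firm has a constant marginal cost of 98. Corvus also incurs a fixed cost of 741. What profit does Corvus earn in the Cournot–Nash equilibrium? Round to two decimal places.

3937.56

A representative firm's profit is π_i = q_i(440 - Q) - 98q_i.
Setting ∂π_i/∂q_i = 0 with rivals' quantities fixed: 342 - 2q_i - Σ_{j≠i} q_j = 0.
With identical firms every q_j equals q_i, so Σ_{j≠i} q_j = 3q_i and 342 = 5q_i, giving q_i = 342/5.
Price P = 440 - 1368/5 = 832/5.
Corvus's profit: (832/5 - 98)·(342/5) - 741 = 3937.5600.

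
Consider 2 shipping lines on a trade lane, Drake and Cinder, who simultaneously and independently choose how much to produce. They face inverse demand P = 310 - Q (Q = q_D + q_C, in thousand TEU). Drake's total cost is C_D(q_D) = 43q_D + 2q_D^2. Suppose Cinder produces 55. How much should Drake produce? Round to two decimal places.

35.33

With the rival's output fixed at 55, Drake's profit is π_D = (310 - 55 - q_D)q_D - (43q_D + 2q_D²) = (255 - q_D)q_D - (43q_D + 2q_D²).
∂π_D/∂q_D = 212 - 6q_D = 0, so q_D = 106/3.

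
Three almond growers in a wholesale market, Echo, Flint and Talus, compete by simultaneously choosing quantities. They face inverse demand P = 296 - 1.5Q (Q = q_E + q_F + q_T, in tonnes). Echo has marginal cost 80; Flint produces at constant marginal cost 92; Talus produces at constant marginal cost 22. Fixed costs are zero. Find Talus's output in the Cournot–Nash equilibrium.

Echo's profit: π_E = (296 - 1.5Q)q_E - (80q_E). Setting ∂π_E/∂q_E = 0: 216 - 3q_E - (3/2)(q_F + q_T) = 0.
Flint's first-order condition: 204 - 3q_F - (3/2)(q_E + q_T) = 0.
Talus's first-order condition: 274 - 3q_T - (3/2)(q_E + q_F) = 0.
Adding the 3 first-order conditions: 694 − 6Q = 0, so Q = 347/3.
Back-substituting: q_E = (216 − 347/2)/(3/2) = 85/3, q_F = (204 − 347/2)/(3/2) = 61/3, q_T = (274 − 347/2)/(3/2) = 67.

67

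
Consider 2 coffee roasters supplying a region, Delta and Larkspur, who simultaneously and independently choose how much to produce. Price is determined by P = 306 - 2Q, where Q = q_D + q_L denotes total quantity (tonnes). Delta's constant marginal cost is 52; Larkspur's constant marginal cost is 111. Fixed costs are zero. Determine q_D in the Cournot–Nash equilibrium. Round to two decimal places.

Delta's profit: π_D = (306 - 2Q)q_D - (52q_D). Setting ∂π_D/∂q_D = 0: 254 - 4q_D - 2(q_L) = 0.
Larkspur's first-order condition: 195 - 4q_L - 2(q_D) = 0.
Best responses: q_D = (254 - 2q_L)/4, q_L = (195 - 2q_D)/4.
Substituting one into the other gives q_D = 313/6 and q_L = 68/3.

52.17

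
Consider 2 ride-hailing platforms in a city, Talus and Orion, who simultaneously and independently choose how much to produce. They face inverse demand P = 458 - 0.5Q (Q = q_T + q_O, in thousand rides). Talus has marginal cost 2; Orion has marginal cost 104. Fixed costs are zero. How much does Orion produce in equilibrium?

168

Talus's profit: π_T = (458 - 0.5Q)q_T - (2q_T). Setting ∂π_T/∂q_T = 0: 456 - q_T - (1/2)(q_O) = 0.
Orion's profit: π_O = (458 - 0.5Q)q_O - (104q_O). Setting ∂π_O/∂q_O = 0: 354 - q_O - (1/2)(q_T) = 0.
Rearranging gives the reaction functions q_T = (456 - (1/2)q_O) and q_O = (354 - (1/2)q_T).
Substituting one into the other gives q_T = 372 and q_O = 168.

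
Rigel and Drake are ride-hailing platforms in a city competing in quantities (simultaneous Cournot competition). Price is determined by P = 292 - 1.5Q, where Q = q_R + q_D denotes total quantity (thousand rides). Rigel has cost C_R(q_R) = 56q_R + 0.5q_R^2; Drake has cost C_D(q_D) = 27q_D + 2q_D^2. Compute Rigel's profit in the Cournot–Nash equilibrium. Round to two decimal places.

4746.97

Rigel's profit: π_R = (292 - 1.5Q)q_R - (56q_R + (1/2)q_R²). Setting ∂π_R/∂q_R = 0: 236 - 4q_R - (3/2)(q_D) = 0.
Drake's first-order condition: 265 - 7q_D - (3/2)(q_R) = 0.
Best responses: q_R = (236 - (3/2)q_D)/4, q_D = (265 - (3/2)q_R)/7.
Substituting one into the other gives q_R = 48.7184 and q_D = 27.4175.
Price P = 292 - (3/2)·76.1359 = 177.7961.
Rigel's profit: 177.7961·48.7184 - 56·48.7184 - (1/2)·48.7184² = 4746.9741.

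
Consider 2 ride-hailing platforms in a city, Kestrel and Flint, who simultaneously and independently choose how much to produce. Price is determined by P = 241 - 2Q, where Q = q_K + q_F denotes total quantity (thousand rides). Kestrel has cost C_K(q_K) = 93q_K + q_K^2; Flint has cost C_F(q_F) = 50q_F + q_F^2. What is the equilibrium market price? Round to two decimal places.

Kestrel's profit: π_K = (241 - 2Q)q_K - (93q_K + q_K²). Setting ∂π_K/∂q_K = 0: 148 - 6q_K - 2(q_F) = 0.
Flint's first-order condition: 191 - 6q_F - 2(q_K) = 0.
Best responses: q_K = (148 - 2q_F)/6, q_F = (191 - 2q_K)/6.
Solving the pair: q_K = 253/16, q_F = 425/16.
Total output Q = 339/8, so price P = 241 - 2·(339/8) = 625/4.

156.25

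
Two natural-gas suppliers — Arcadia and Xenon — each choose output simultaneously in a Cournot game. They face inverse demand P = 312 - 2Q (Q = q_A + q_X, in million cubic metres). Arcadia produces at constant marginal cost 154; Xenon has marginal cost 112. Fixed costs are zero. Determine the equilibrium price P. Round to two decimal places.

192.67

Arcadia's profit: π_A = (312 - 2Q)q_A - (154q_A). Setting ∂π_A/∂q_A = 0: 158 - 4q_A - 2(q_X) = 0.
Xenon's first-order condition: 200 - 4q_X - 2(q_A) = 0.
Rearranging gives the reaction functions q_A = (158 - 2q_X)/4 and q_X = (200 - 2q_A)/4.
Solving the pair: q_A = 58/3, q_X = 121/3.
Total output Q = 179/3, so price P = 312 - 2·(179/3) = 578/3.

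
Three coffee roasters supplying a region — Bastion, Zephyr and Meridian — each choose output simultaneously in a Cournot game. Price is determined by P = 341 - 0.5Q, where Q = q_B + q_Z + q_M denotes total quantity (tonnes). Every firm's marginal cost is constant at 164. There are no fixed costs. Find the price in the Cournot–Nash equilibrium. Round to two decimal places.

208.25

Each firm earns π_i = (341 - 0.5Q)q_i - 164q_i.
First-order condition (treating rivals' output as given): 177 - q_i - (1/2)·Σ_{j≠i} q_j = 0.
With identical firms every q_j equals q_i, so Σ_{j≠i} q_j = 2q_i and 177 = 2q_i, giving q_i = 177/2.
Total output Q = 531/2, so price P = 341 - (1/2)·(531/2) = 833/4.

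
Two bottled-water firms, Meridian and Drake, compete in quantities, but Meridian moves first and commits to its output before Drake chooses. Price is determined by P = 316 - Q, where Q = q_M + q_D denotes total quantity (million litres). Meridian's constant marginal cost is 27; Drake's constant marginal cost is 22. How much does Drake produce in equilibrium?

The follower Drake best-responds to any q_M: π_D = (316 - Q)q_D - 22q_D.
Setting the follower's marginal profit to zero, 294 - q_M - 2q_D = 0, i.e. q_D = (294 - q_M)/2.
Meridian substitutes q_D(q_M) into its own profit: π_M = q_M(316 - q_M - (294 - q_M)/2) - 27q_M = (169 - (1/2)q_M)q_M - 27q_M.
Leader FOC: 142 - q_M = 0, so q_M = 142.
Then q_D = (294 - 142)/2 = 76.

76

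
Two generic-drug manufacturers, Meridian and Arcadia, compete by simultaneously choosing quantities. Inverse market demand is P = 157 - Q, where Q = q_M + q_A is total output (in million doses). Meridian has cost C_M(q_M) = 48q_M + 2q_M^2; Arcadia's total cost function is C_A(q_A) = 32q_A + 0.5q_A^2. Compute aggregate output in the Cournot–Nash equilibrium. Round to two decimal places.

Meridian's profit: π_M = (157 - Q)q_M - (48q_M + 2q_M²). Setting ∂π_M/∂q_M = 0: 109 - 6q_M - (q_A) = 0.
Arcadia's first-order condition: 125 - 3q_A - (q_M) = 0.
Best responses: q_M = (109 - q_A)/6, q_A = (125 - q_M)/3.
Solving the pair: q_M = 202/17, q_A = 641/17.
Total output Q = 202/17 + 641/17 = 843/17.

49.59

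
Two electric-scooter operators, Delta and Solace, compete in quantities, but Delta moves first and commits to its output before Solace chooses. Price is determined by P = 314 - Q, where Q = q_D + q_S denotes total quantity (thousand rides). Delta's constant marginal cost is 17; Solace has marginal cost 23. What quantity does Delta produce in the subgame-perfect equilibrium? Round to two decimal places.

151.50

The follower Solace best-responds to any q_D: π_S = (314 - Q)q_S - 23q_S.
Setting the follower's marginal profit to zero, 291 - q_D - 2q_S = 0, i.e. q_S = (291 - q_D)/2.
The leader anticipates this reaction. Substituting into P = 314 - Q gives P = 337/2 - (1/2)q_D, so π_D = (337/2 - (1/2)q_D)q_D - 17q_D.
The leader's first-order condition 303/2 - q_D = 0 yields q_D = 303/2.
Then q_S = (291 - 303/2)/2 = 279/4.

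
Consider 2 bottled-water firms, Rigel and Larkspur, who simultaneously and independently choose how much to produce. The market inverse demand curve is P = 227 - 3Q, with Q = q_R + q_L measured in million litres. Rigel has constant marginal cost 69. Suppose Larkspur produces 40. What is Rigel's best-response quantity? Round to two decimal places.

With the rival's output fixed at 40, Rigel's profit is π_R = (227 - 3·40 - 3q_R)q_R - (69q_R) = (107 - 3q_R)q_R - (69q_R).
∂π_R/∂q_R = 38 - 6q_R = 0, so q_R = 19/3.

6.33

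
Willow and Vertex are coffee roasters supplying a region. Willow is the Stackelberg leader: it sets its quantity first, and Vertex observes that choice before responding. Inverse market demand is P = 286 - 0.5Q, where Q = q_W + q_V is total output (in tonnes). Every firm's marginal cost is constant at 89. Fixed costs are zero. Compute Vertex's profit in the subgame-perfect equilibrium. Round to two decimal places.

Solve by backward induction. Given q_W, the follower Vertex maximises π_V = (286 - (1/2)q_W - (1/2)q_V)q_V - 89q_V.
∂π_V/∂q_V = 197 - (1/2)q_W - q_V = 0 gives the reaction function q_V = (197 - (1/2)q_W).
The leader anticipates this reaction. Substituting into P = 286 - 0.5Q gives P = 375/2 - (1/4)q_W, so π_W = (375/2 - (1/4)q_W)q_W - 89q_W.
Maximising: ∂π_W/∂q_W = 197/2 - (1/2)q_W = 0, giving q_W = 197.
Then q_V = (197 - (1/2)·197) = 197/2.
Price P = 286 - (1/2)·(591/2) = 553/4.
Vertex's profit: (553/4 - 89)·(197/2) = 4851.1250.

4851.13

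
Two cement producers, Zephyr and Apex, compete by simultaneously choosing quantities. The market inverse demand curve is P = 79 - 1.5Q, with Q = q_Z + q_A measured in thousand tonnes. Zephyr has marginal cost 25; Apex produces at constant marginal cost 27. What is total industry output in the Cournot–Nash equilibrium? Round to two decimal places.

23.56

Zephyr's profit: π_Z = (79 - 1.5Q)q_Z - (25q_Z). Setting ∂π_Z/∂q_Z = 0: 54 - 3q_Z - (3/2)(q_A) = 0.
Apex's profit: π_A = (79 - 1.5Q)q_A - (27q_A). Setting ∂π_A/∂q_A = 0: 52 - 3q_A - (3/2)(q_Z) = 0.
Rearranging gives the reaction functions q_Z = (54 - (3/2)q_A)/3 and q_A = (52 - (3/2)q_Z)/3.
Substituting one into the other gives q_Z = 112/9 and q_A = 100/9.
Total output Q = 112/9 + 100/9 = 212/9.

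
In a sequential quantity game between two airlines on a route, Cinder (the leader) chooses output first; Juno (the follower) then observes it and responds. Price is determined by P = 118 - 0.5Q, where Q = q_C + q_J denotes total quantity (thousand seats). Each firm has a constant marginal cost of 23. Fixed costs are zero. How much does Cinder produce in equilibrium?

Solve by backward induction. Given q_C, the follower Juno maximises π_J = (118 - (1/2)q_C - (1/2)q_J)q_J - 23q_J.
Follower FOC: 95 - (1/2)q_C - q_J = 0, so q_J(q_C) = (95 - (1/2)q_C).
The leader anticipates this reaction. Substituting into P = 118 - 0.5Q gives P = 141/2 - (1/4)q_C, so π_C = (141/2 - (1/4)q_C)q_C - 23q_C.
Maximising: ∂π_C/∂q_C = 95/2 - (1/2)q_C = 0, giving q_C = 95.
Then q_J = (95 - (1/2)·95) = 95/2.

95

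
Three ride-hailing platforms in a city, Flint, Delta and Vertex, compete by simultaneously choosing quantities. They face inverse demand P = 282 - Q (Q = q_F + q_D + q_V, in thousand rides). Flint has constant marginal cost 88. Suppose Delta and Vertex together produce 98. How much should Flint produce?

48

With rivals' combined output fixed at 98, Flint's profit is π_F = (282 - 98 - q_F)q_F - (88q_F) = (184 - q_F)q_F - (88q_F).
∂π_F/∂q_F = 96 - 2q_F = 0, so q_F = 48.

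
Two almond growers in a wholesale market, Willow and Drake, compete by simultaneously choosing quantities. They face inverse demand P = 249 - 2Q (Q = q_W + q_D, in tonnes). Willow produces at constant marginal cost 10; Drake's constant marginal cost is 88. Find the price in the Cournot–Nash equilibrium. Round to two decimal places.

115.67

Willow's profit: π_W = (249 - 2Q)q_W - (10q_W). Setting ∂π_W/∂q_W = 0: 239 - 4q_W - 2(q_D) = 0.
Drake's profit: π_D = (249 - 2Q)q_D - (88q_D). Setting ∂π_D/∂q_D = 0: 161 - 4q_D - 2(q_W) = 0.
So q_W = (239 - 2q_D)/4 and q_D = (161 - 2q_W)/4.
Substituting one into the other gives q_W = 317/6 and q_D = 83/6.
Total output Q = 200/3, so price P = 249 - 2·(200/3) = 347/3.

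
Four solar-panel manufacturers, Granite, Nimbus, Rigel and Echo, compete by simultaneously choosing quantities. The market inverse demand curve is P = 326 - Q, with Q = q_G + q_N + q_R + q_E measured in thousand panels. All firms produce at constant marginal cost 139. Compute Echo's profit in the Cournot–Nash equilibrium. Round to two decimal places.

Each firm earns π_i = (326 - Q)q_i - 139q_i.
First-order condition (treating rivals' output as given): 187 - 2q_i - Σ_{j≠i} q_j = 0.
By symmetry each firm produces the same amount; substituting Σ_{j≠i} q_j = 3q_i yields q_i = 187/5.
Price P = 326 - 748/5 = 882/5.
Echo's profit: (882/5 - 139)·(187/5) = 1398.7600.

1398.76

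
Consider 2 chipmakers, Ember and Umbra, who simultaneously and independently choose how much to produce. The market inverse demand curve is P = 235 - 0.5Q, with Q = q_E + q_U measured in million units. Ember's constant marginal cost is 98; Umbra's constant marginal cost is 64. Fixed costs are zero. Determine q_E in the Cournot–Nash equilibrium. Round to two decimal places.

68.67

Ember's profit: π_E = (235 - 0.5Q)q_E - (98q_E). Setting ∂π_E/∂q_E = 0: 137 - q_E - (1/2)(q_U) = 0.
Umbra's profit: π_U = (235 - 0.5Q)q_U - (64q_U). Setting ∂π_U/∂q_U = 0: 171 - q_U - (1/2)(q_E) = 0.
Rearranging gives the reaction functions q_E = (137 - (1/2)q_U) and q_U = (171 - (1/2)q_E).
Substituting one into the other gives q_E = 206/3 and q_U = 410/3.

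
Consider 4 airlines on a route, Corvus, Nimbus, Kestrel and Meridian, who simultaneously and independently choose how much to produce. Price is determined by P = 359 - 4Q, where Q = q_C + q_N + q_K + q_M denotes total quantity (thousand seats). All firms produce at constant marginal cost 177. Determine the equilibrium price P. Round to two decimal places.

213.40

A representative firm's profit is π_i = q_i(359 - 4Q) - 177q_i.
First-order condition (treating rivals' output as given): 182 - 8q_i - 4·Σ_{j≠i} q_j = 0.
By symmetry each firm produces the same amount; substituting Σ_{j≠i} q_j = 3q_i yields q_i = 182/20 = 91/10.
Total output Q = 182/5, so price P = 359 - 4·(182/5) = 1067/5.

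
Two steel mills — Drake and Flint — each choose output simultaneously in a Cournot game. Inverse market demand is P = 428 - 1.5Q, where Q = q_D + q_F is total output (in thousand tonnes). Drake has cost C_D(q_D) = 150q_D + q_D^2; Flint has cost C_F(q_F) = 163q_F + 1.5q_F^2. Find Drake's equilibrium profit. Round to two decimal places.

5240.39

Drake's profit: π_D = (428 - 1.5Q)q_D - (150q_D + q_D²). Setting ∂π_D/∂q_D = 0: 278 - 5q_D - (3/2)(q_F) = 0.
Flint's profit: π_F = (428 - 1.5Q)q_F - (163q_F + (3/2)q_F²). Setting ∂π_F/∂q_F = 0: 265 - 6q_F - (3/2)(q_D) = 0.
Best responses: q_D = (278 - (3/2)q_F)/5, q_F = (265 - (3/2)q_D)/6.
Solving the pair: q_D = 1694/37, q_F = 32.7207.
Price P = 428 - (3/2)·78.5045 = 310.2432.
Drake's profit: 310.2432·(1694/37) - 150·(1694/37) - (1694/37)² = 5240.3871.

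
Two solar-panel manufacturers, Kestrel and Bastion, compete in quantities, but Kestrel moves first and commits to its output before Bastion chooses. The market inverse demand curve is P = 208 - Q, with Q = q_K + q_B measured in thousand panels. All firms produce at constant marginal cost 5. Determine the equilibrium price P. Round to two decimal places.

Solve by backward induction. Given q_K, the follower Bastion maximises π_B = (208 - q_K - q_B)q_B - 5q_B.
∂π_B/∂q_B = 203 - q_K - 2q_B = 0 gives the reaction function q_B = (203 - q_K)/2.
Kestrel substitutes q_B(q_K) into its own profit: π_K = q_K(208 - q_K - (203 - q_K)/2) - 5q_K = (213/2 - (1/2)q_K)q_K - 5q_K.
Maximising: ∂π_K/∂q_K = 203/2 - q_K = 0, giving q_K = 203/2.
Then q_B = (203 - 203/2)/2 = 203/4.
Total output Q = 609/4, so price P = 208 - 609/4 = 223/4.

55.75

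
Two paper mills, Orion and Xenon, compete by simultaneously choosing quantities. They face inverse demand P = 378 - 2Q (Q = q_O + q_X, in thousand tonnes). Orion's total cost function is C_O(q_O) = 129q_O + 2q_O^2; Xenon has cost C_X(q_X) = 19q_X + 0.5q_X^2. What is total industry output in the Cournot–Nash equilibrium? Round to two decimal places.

80.58

Orion's profit: π_O = (378 - 2Q)q_O - (129q_O + 2q_O²). Setting ∂π_O/∂q_O = 0: 249 - 8q_O - 2(q_X) = 0.
Xenon's profit: π_X = (378 - 2Q)q_X - (19q_X + (1/2)q_X²). Setting ∂π_X/∂q_X = 0: 359 - 5q_X - 2(q_O) = 0.
Rearranging gives the reaction functions q_O = (249 - 2q_X)/8 and q_X = (359 - 2q_O)/5.
Substituting one into the other gives q_O = 527/36 and q_X = 1187/18.
Total output Q = 527/36 + 1187/18 = 967/12.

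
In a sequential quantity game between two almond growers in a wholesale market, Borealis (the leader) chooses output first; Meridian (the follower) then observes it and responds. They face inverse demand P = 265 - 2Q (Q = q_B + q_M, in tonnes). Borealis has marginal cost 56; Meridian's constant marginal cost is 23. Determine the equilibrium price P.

Solve by backward induction. Given q_B, the follower Meridian maximises π_M = (265 - 2q_B - 2q_M)q_M - 23q_M.
Follower FOC: 242 - 2q_B - 4q_M = 0, so q_M(q_B) = (242 - 2q_B)/4.
The leader anticipates this reaction. Substituting into P = 265 - 2Q gives P = 144 - q_B, so π_B = (144 - q_B)q_B - 56q_B.
The leader's first-order condition 88 - 2q_B = 0 yields q_B = 44.
Then q_M = (242 - 2·44)/4 = 77/2.
Total output Q = 165/2, so price P = 265 - 2·(165/2) = 100.

100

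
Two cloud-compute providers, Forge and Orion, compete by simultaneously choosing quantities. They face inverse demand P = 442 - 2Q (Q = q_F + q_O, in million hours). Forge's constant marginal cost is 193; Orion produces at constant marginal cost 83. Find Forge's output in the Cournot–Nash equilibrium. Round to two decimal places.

Forge's profit: π_F = (442 - 2Q)q_F - (193q_F). Setting ∂π_F/∂q_F = 0: 249 - 4q_F - 2(q_O) = 0.
Orion's profit: π_O = (442 - 2Q)q_O - (83q_O). Setting ∂π_O/∂q_O = 0: 359 - 4q_O - 2(q_F) = 0.
Rearranging gives the reaction functions q_F = (249 - 2q_O)/4 and q_O = (359 - 2q_F)/4.
Substituting one into the other gives q_F = 139/6 and q_O = 469/6.

23.17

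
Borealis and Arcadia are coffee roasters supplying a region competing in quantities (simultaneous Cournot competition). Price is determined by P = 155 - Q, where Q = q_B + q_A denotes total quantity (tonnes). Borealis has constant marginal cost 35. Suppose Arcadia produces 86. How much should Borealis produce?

17

With the rival's output fixed at 86, Borealis's profit is π_B = (155 - 86 - q_B)q_B - (35q_B) = (69 - q_B)q_B - (35q_B).
∂π_B/∂q_B = 34 - 2q_B = 0, so q_B = 17.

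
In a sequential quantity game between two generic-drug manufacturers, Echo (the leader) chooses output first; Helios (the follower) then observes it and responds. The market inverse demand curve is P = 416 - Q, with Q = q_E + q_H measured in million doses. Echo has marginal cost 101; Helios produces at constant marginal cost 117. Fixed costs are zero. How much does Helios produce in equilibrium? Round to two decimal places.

66.75

The follower Helios best-responds to any q_E: π_H = (416 - Q)q_H - 117q_H.
Setting the follower's marginal profit to zero, 299 - q_E - 2q_H = 0, i.e. q_H = (299 - q_E)/2.
Echo substitutes q_H(q_E) into its own profit: π_E = q_E(416 - q_E - (299 - q_E)/2) - 101q_E = (533/2 - (1/2)q_E)q_E - 101q_E.
The leader's first-order condition 331/2 - q_E = 0 yields q_E = 331/2.
Then q_H = (299 - 331/2)/2 = 267/4.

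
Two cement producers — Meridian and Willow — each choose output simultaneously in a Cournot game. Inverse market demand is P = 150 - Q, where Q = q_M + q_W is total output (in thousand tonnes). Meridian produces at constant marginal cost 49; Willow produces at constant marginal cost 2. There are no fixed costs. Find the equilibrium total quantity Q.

Meridian's profit: π_M = (150 - Q)q_M - (49q_M). Setting ∂π_M/∂q_M = 0: 101 - 2q_M - (q_W) = 0.
Willow's profit: π_W = (150 - Q)q_W - (2q_W). Setting ∂π_W/∂q_W = 0: 148 - 2q_W - (q_M) = 0.
Best responses: q_M = (101 - q_W)/2, q_W = (148 - q_M)/2.
Solving the pair: q_M = 18, q_W = 65.
Total output Q = 18 + 65 = 83.

83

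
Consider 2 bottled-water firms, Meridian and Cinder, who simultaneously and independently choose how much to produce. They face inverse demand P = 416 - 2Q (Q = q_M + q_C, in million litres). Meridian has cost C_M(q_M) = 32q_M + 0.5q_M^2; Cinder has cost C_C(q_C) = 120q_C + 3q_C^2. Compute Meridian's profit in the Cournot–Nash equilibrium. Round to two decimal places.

Meridian's profit: π_M = (416 - 2Q)q_M - (32q_M + (1/2)q_M²). Setting ∂π_M/∂q_M = 0: 384 - 5q_M - 2(q_C) = 0.
Cinder's first-order condition: 296 - 10q_C - 2(q_M) = 0.
Rearranging gives the reaction functions q_M = (384 - 2q_C)/5 and q_C = (296 - 2q_M)/10.
Substituting one into the other gives q_M = 1624/23 and q_C = 356/23.
Price P = 416 - 2·(1980/23) = 243.8261.
Meridian's profit: 243.8261·(1624/23) - 32·(1624/23) - (1/2)(1624/23)² = 12463.9698.

12463.97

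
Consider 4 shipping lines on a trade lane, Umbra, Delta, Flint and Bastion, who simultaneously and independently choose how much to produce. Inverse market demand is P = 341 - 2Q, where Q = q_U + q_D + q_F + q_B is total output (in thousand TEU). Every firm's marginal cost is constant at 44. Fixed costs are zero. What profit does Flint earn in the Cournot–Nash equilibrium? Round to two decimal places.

1764.18

A representative firm's profit is π_i = q_i(341 - 2Q) - 44q_i.
Setting ∂π_i/∂q_i = 0 with rivals' quantities fixed: 297 - 4q_i - 2·Σ_{j≠i} q_j = 0.
With identical firms every q_j equals q_i, so Σ_{j≠i} q_j = 3q_i and 297 = 10q_i, giving q_i = 297/10.
Price P = 341 - 2·(594/5) = 517/5.
Flint's profit: (517/5 - 44)·(297/10) = 1764.1800.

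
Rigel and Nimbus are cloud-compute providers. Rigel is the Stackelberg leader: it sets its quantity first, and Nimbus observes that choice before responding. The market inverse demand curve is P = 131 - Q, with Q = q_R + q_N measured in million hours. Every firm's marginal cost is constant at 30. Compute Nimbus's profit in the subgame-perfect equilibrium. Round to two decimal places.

637.56

The follower Nimbus best-responds to any q_R: π_N = (131 - Q)q_N - 30q_N.
∂π_N/∂q_N = 101 - q_R - 2q_N = 0 gives the reaction function q_N = (101 - q_R)/2.
Rigel substitutes q_N(q_R) into its own profit: π_R = q_R(131 - q_R - (101 - q_R)/2) - 30q_R = (161/2 - (1/2)q_R)q_R - 30q_R.
Maximising: ∂π_R/∂q_R = 101/2 - q_R = 0, giving q_R = 101/2.
Then q_N = (101 - 101/2)/2 = 101/4.
Price P = 131 - 303/4 = 221/4.
Nimbus's profit: (221/4 - 30)·(101/4) = 637.5625.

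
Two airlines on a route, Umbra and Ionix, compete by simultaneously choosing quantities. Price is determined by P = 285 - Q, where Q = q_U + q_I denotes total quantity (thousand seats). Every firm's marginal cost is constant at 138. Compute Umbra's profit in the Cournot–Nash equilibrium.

2401

Each firm earns π_i = (285 - Q)q_i - 138q_i.
First-order condition (treating rivals' output as given): 147 - 2q_i - q_j = 0.
With identical firms every q_j equals q_i, so q_j = q_i and 147 = 3q_i, giving q_i = 49.
Price P = 285 - 98 = 187.
Umbra's profit: (187 - 138)·49 = 2401.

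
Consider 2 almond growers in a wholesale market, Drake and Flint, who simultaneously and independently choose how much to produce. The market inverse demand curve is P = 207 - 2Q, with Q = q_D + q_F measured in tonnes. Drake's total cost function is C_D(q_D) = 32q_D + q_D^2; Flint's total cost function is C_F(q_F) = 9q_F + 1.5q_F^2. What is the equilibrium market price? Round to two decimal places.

Drake's profit: π_D = (207 - 2Q)q_D - (32q_D + q_D²). Setting ∂π_D/∂q_D = 0: 175 - 6q_D - 2(q_F) = 0.
Flint's profit: π_F = (207 - 2Q)q_F - (9q_F + (3/2)q_F²). Setting ∂π_F/∂q_F = 0: 198 - 7q_F - 2(q_D) = 0.
Best responses: q_D = (175 - 2q_F)/6, q_F = (198 - 2q_D)/7.
Solving the pair: q_D = 829/38, q_F = 419/19.
Total output Q = 1667/38, so price P = 207 - 2·(1667/38) = 119.2632.

119.26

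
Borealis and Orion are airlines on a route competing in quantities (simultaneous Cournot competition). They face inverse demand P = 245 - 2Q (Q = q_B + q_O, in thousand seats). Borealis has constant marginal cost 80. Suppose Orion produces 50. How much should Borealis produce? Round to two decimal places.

With the rival's output fixed at 50, Borealis's profit is π_B = (245 - 2·50 - 2q_B)q_B - (80q_B) = (145 - 2q_B)q_B - (80q_B).
∂π_B/∂q_B = 65 - 4q_B = 0, so q_B = 65/4.

16.25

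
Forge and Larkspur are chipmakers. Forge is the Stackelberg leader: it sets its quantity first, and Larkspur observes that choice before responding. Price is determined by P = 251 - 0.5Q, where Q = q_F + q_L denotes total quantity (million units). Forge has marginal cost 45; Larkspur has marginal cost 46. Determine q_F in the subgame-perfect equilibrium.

207

Solve by backward induction. Given q_F, the follower Larkspur maximises π_L = (251 - (1/2)q_F - (1/2)q_L)q_L - 46q_L.
∂π_L/∂q_L = 205 - (1/2)q_F - q_L = 0 gives the reaction function q_L = (205 - (1/2)q_F).
The leader anticipates this reaction. Substituting into P = 251 - 0.5Q gives P = 297/2 - (1/4)q_F, so π_F = (297/2 - (1/4)q_F)q_F - 45q_F.
Maximising: ∂π_F/∂q_F = 207/2 - (1/2)q_F = 0, giving q_F = 207.
Then q_L = (205 - (1/2)·207) = 203/2.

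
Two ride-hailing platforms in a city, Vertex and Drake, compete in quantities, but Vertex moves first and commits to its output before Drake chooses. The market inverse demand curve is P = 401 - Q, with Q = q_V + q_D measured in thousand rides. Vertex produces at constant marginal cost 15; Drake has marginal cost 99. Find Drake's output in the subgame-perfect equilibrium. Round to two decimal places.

33.50

Solve by backward induction. Given q_V, the follower Drake maximises π_D = (401 - q_V - q_D)q_D - 99q_D.
Follower FOC: 302 - q_V - 2q_D = 0, so q_D(q_V) = (302 - q_V)/2.
The leader anticipates this reaction. Substituting into P = 401 - Q gives P = 250 - (1/2)q_V, so π_V = (250 - (1/2)q_V)q_V - 15q_V.
Leader FOC: 235 - q_V = 0, so q_V = 235.
Then q_D = (302 - 235)/2 = 67/2.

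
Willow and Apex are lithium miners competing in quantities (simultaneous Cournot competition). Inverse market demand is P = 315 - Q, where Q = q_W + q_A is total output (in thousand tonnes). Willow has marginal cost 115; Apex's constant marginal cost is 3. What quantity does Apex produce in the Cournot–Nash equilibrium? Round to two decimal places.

141.33

Willow's profit: π_W = (315 - Q)q_W - (115q_W). Setting ∂π_W/∂q_W = 0: 200 - 2q_W - (q_A) = 0.
Apex's first-order condition: 312 - 2q_A - (q_W) = 0.
Rearranging gives the reaction functions q_W = (200 - q_A)/2 and q_A = (312 - q_W)/2.
Solving the pair: q_W = 88/3, q_A = 424/3.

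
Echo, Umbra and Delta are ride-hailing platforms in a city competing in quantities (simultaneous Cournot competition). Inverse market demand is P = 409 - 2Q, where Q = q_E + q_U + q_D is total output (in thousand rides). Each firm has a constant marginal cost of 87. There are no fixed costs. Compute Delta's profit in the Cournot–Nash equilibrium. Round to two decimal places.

3240.13

Each firm earns π_i = (409 - 2Q)q_i - 87q_i.
First-order condition (treating rivals' output as given): 322 - 4q_i - 2·Σ_{j≠i} q_j = 0.
With identical firms every q_j equals q_i, so Σ_{j≠i} q_j = 2q_i and 322 = 8q_i, giving q_i = 161/4.
Price P = 409 - 2·(483/4) = 335/2.
Delta's profit: (335/2 - 87)·(161/4) = 3240.1250.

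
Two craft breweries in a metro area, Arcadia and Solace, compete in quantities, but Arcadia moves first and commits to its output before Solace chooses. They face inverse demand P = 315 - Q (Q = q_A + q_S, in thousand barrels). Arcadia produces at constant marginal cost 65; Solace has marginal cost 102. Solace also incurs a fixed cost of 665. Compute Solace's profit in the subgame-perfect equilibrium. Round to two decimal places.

542.56

The follower Solace best-responds to any q_A: π_S = (315 - Q)q_S - 102q_S.
∂π_S/∂q_S = 213 - q_A - 2q_S = 0 gives the reaction function q_S = (213 - q_A)/2.
The leader anticipates this reaction. Substituting into P = 315 - Q gives P = 417/2 - (1/2)q_A, so π_A = (417/2 - (1/2)q_A)q_A - 65q_A.
Leader FOC: 287/2 - q_A = 0, so q_A = 287/2.
Then q_S = (213 - 287/2)/2 = 139/4.
Price P = 315 - 713/4 = 547/4.
Solace's profit: (547/4 - 102)·(139/4) - 665 = 542.5625.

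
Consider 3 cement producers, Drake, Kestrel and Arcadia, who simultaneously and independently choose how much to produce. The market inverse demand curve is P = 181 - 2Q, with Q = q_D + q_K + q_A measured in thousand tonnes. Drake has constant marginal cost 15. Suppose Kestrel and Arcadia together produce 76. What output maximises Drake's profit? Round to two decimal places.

With rivals' combined output fixed at 76, Drake's profit is π_D = (181 - 2·76 - 2q_D)q_D - (15q_D) = (29 - 2q_D)q_D - (15q_D).
∂π_D/∂q_D = 14 - 4q_D = 0, so q_D = 7/2.

3.50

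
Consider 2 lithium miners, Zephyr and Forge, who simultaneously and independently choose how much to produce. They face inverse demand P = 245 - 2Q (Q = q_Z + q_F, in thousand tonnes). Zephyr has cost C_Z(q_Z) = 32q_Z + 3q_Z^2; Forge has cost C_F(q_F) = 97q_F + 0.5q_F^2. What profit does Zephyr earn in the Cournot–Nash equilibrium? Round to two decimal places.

1397.36

Zephyr's profit: π_Z = (245 - 2Q)q_Z - (32q_Z + 3q_Z²). Setting ∂π_Z/∂q_Z = 0: 213 - 10q_Z - 2(q_F) = 0.
Forge's profit: π_F = (245 - 2Q)q_F - (97q_F + (1/2)q_F²). Setting ∂π_F/∂q_F = 0: 148 - 5q_F - 2(q_Z) = 0.
Rearranging gives the reaction functions q_Z = (213 - 2q_F)/10 and q_F = (148 - 2q_Z)/5.
Substituting one into the other gives q_Z = 769/46 and q_F = 527/23.
Price P = 245 - 2·(1823/46) = 165.7391.
Zephyr's profit: 165.7391·(769/46) - 32·(769/46) - 3(769/46)² = 1397.3559.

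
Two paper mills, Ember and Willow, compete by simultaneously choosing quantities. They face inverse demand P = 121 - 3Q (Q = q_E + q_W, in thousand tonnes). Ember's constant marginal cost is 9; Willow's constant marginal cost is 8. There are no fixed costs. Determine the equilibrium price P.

46

Ember's profit: π_E = (121 - 3Q)q_E - (9q_E). Setting ∂π_E/∂q_E = 0: 112 - 6q_E - 3(q_W) = 0.
Willow's first-order condition: 113 - 6q_W - 3(q_E) = 0.
So q_E = (112 - 3q_W)/6 and q_W = (113 - 3q_E)/6.
Solving the pair: q_E = 37/3, q_W = 38/3.
Total output Q = 25, so price P = 121 - 3·25 = 46.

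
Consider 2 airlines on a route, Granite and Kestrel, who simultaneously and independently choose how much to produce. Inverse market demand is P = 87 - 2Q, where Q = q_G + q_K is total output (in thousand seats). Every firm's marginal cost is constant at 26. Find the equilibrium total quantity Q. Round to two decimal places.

20.33

Each firm earns π_i = (87 - 2Q)q_i - 26q_i.
Setting ∂π_i/∂q_i = 0 with rivals' quantities fixed: 61 - 4q_i - 2q_j = 0.
By symmetry each firm produces the same amount; substituting q_j = q_i yields q_i = 61/6.
Total output Q = 61/6 + 61/6 = 61/3.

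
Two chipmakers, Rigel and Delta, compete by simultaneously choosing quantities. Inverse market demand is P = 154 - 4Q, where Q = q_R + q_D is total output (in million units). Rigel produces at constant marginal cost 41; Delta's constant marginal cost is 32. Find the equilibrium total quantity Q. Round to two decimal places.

19.58

Rigel's profit: π_R = (154 - 4Q)q_R - (41q_R). Setting ∂π_R/∂q_R = 0: 113 - 8q_R - 4(q_D) = 0.
Delta's profit: π_D = (154 - 4Q)q_D - (32q_D). Setting ∂π_D/∂q_D = 0: 122 - 8q_D - 4(q_R) = 0.
Best responses: q_R = (113 - 4q_D)/8, q_D = (122 - 4q_R)/8.
Substituting one into the other gives q_R = 26/3 and q_D = 131/12.
Total output Q = 26/3 + 131/12 = 235/12.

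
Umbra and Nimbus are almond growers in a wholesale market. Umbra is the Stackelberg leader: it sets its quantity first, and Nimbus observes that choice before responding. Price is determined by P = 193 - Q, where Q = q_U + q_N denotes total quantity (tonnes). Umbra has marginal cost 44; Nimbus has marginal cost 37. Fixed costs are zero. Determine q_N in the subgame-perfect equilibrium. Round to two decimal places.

The follower Nimbus best-responds to any q_U: π_N = (193 - Q)q_N - 37q_N.
∂π_N/∂q_N = 156 - q_U - 2q_N = 0 gives the reaction function q_N = (156 - q_U)/2.
Umbra substitutes q_N(q_U) into its own profit: π_U = q_U(193 - q_U - (156 - q_U)/2) - 44q_U = (115 - (1/2)q_U)q_U - 44q_U.
Maximising: ∂π_U/∂q_U = 71 - q_U = 0, giving q_U = 71.
Then q_N = (156 - 71)/2 = 85/2.

42.50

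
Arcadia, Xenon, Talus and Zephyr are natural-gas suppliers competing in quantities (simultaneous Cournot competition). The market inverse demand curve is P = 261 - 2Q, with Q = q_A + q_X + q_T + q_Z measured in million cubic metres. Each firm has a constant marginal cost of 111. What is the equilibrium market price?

141

Each firm earns π_i = (261 - 2Q)q_i - 111q_i.
First-order condition (treating rivals' output as given): 150 - 4q_i - 2·Σ_{j≠i} q_j = 0.
With identical firms every q_j equals q_i, so Σ_{j≠i} q_j = 3q_i and 150 = 10q_i, giving q_i = 15.
Total output Q = 60, so price P = 261 - 2·60 = 141.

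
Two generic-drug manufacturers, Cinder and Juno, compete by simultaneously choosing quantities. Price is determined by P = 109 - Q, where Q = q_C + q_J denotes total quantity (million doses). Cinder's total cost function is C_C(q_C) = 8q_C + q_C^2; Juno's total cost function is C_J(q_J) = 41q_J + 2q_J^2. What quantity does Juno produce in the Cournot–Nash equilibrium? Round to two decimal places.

7.43

Cinder's profit: π_C = (109 - Q)q_C - (8q_C + q_C²). Setting ∂π_C/∂q_C = 0: 101 - 4q_C - (q_J) = 0.
Juno's first-order condition: 68 - 6q_J - (q_C) = 0.
So q_C = (101 - q_J)/4 and q_J = (68 - q_C)/6.
Solving the pair: q_C = 538/23, q_J = 171/23.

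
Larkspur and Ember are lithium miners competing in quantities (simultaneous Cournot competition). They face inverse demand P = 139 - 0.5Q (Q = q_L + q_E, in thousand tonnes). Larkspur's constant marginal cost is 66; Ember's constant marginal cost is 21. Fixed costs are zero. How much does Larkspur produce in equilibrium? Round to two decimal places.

18.67

Larkspur's profit: π_L = (139 - 0.5Q)q_L - (66q_L). Setting ∂π_L/∂q_L = 0: 73 - q_L - (1/2)(q_E) = 0.
Ember's first-order condition: 118 - q_E - (1/2)(q_L) = 0.
So q_L = (73 - (1/2)q_E) and q_E = (118 - (1/2)q_L).
Solving the pair: q_L = 56/3, q_E = 326/3.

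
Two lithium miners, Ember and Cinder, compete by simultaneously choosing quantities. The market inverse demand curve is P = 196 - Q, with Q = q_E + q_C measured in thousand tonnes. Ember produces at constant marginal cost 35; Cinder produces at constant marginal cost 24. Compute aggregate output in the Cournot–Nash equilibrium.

Ember's profit: π_E = (196 - Q)q_E - (35q_E). Setting ∂π_E/∂q_E = 0: 161 - 2q_E - (q_C) = 0.
Cinder's profit: π_C = (196 - Q)q_C - (24q_C). Setting ∂π_C/∂q_C = 0: 172 - 2q_C - (q_E) = 0.
Best responses: q_E = (161 - q_C)/2, q_C = (172 - q_E)/2.
Solving the pair: q_E = 50, q_C = 61.
Total output Q = 50 + 61 = 111.

111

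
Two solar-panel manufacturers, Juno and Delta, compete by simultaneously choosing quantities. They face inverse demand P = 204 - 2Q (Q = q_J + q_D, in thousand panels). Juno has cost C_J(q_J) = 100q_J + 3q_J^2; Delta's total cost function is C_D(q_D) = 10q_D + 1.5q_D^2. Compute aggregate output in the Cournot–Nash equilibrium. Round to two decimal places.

Juno's profit: π_J = (204 - 2Q)q_J - (100q_J + 3q_J²). Setting ∂π_J/∂q_J = 0: 104 - 10q_J - 2(q_D) = 0.
Delta's profit: π_D = (204 - 2Q)q_D - (10q_D + (3/2)q_D²). Setting ∂π_D/∂q_D = 0: 194 - 7q_D - 2(q_J) = 0.
So q_J = (104 - 2q_D)/10 and q_D = (194 - 2q_J)/7.
Solving the pair: q_J = 170/33, q_D = 866/33.
Total output Q = 170/33 + 866/33 = 1036/33.

31.39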